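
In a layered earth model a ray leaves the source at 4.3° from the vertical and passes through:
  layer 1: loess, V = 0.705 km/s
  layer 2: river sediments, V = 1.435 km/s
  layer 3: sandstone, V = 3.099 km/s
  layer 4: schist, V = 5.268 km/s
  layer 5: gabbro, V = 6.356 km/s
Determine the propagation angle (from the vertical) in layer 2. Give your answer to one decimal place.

Ray parameter p = sin 4.3° / 0.705 = 1.0635e-01 s/km.
sin θ_2 = p·V_2 = 1.0635e-01 × 1.435 = 0.1526.
θ_2 = arcsin 0.1526 = 8.78°.

8.8°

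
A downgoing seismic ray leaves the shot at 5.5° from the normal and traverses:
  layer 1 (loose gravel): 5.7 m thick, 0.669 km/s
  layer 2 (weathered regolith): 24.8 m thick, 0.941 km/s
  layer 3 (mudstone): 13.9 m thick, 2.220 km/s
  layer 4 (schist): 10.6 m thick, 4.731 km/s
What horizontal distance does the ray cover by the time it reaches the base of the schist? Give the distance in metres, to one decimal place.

Apply Snell's law at each interface; in layer i the horizontal offset is hᵢ·tan θᵢ.
Layer 1: θ = 5.50°; offset = 5.7·tan 5.50° = 0.549 m.
Layer 2: sin θ = 0.941·sin 5.5°/0.669 = 0.1348, θ = 7.75°; offset = 24.8·tan 7.75° = 3.374 m.
Layer 3: sin θ = 2.220·sin 5.5°/0.669 = 0.3181, θ = 18.55°; offset = 13.9·tan 18.55° = 4.663 m.
Layer 4: sin θ = 4.731·sin 5.5°/0.669 = 0.6778, θ = 42.67°; offset = 10.6·tan 42.67° = 9.772 m.
Σ offsets = 18.358 m.

18.4 m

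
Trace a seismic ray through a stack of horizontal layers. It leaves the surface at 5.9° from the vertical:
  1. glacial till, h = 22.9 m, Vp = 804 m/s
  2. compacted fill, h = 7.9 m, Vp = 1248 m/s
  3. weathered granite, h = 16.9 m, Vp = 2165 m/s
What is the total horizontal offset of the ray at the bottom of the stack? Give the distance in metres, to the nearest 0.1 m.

Ray parameter p = sin 5.9° / 804 m/s = 1.2785e-04 s/m.
Layer 1: θ = 5.90°; offset = 22.9·tan 5.90° = 2.366 m.
Layer 2: sin θ = p·1248 = 0.1596 → θ = 9.18°; offset = 7.9·tan 9.18° = 1.277 m.
Layer 3: sin θ = p·2165 = 0.2768 → θ = 16.07°; offset = 16.9·tan 16.07° = 4.868 m.
Total horizontal offset = 8.511 m.

8.5 m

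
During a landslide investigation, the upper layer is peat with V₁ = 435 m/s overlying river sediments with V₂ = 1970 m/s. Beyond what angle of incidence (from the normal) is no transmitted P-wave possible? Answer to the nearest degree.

13°

At critical incidence the refracted ray runs along the interface (θ₂ = 90°), so sin θ_c = V₁/V₂.
θ_c = arcsin(435/1970) = arcsin 0.2208 = 12.76°.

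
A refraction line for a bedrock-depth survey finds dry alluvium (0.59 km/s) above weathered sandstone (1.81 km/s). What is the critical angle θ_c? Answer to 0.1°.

19.0°

Critical incidence: sin θ_c = V₁/V₂ = 0.59/1.81 = 0.3260.
θ_c = arcsin 0.3260 = 19.02°.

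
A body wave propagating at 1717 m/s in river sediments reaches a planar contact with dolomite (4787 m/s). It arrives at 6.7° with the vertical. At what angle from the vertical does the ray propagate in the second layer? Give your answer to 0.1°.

Snell's law: sin θ₂ = (V₂/V₁)·sin θ₁ = (4787/1717)·sin 6.7° = 0.3253.
θ₂ = arcsin 0.3253 = 18.98° from the normal.

19.0°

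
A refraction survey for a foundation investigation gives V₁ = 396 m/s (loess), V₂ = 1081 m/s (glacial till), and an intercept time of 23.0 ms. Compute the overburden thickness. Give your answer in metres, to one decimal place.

θ_c = arcsin(396/1081) = 21.49°; cos θ_c = 0.9305.
tᵢ = 2h cos θ_c/V₁ ⇒ h = tᵢ·V₁/(2 cos θ_c) = 0.023·396/(2·0.9305) = 4.89 m.

4.9 m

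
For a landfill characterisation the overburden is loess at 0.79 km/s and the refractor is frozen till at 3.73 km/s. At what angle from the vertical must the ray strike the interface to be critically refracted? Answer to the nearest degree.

12°

Critical incidence: sin θ_c = V₁/V₂ = 0.79/3.73 = 0.2118.
θ_c = arcsin 0.2118 = 12.23°.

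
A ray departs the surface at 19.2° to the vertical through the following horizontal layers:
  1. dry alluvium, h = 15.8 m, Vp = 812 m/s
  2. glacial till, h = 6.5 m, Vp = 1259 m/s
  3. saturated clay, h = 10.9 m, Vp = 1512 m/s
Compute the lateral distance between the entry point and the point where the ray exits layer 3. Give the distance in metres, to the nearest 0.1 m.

Ray parameter p = sin 19.2° / 812 m/s = 4.0501e-04 s/m.
Layer 1: θ = 19.20°; offset = 15.8·tan 19.20° = 5.502 m.
Layer 2: sin θ = p·1259 = 0.5099 → θ = 30.66°; offset = 6.5·tan 30.66° = 3.853 m.
Layer 3: sin θ = p·1512 = 0.6124 → θ = 37.76°; offset = 10.9·tan 37.76° = 8.443 m.
Σ offsets = 17.798 m.

17.8 m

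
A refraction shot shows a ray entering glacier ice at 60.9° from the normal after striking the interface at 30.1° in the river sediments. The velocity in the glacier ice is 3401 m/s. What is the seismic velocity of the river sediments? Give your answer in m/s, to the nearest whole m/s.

sin 30.1° = 0.5015; sin 60.9° = 0.8738.
V₁ = V₂·(sin θ₁/sin θ₂) = 3401·(0.5015/0.8738) = 1952.04 m/s.

1952 m/s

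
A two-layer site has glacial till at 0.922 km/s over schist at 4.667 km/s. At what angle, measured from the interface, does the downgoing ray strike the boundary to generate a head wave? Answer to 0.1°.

78.6°

Critical incidence: sin θ_c = V₁/V₂ = 0.922/4.667 = 0.1976.
θ_c = arcsin 0.1976 = 11.39°.
Measured from the interface: 90° − 11.39° = 78.61°.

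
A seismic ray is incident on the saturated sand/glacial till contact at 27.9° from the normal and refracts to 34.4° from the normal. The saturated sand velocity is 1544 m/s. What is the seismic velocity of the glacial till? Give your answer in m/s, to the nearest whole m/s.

1864 m/s

Snell's law: sin 27.9°/V₁ = sin 34.4°/V₂.
V₂ = V₁·sin 34.4°/sin 27.9° = 1544 × 1.2074 = 1864.19 m/s.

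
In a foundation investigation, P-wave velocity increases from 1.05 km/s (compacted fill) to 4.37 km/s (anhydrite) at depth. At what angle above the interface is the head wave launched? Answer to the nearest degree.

76°

At critical incidence the refracted ray runs along the interface (θ₂ = 90°), so sin θ_c = V₁/V₂.
θ_c = arcsin(1.05/4.37) = arcsin 0.2403 = 13.90°.
Measured from the interface: 90° − 13.90° = 76.10°.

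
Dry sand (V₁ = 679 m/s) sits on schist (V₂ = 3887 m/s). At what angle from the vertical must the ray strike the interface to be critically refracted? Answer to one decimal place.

10.1°

Critical incidence: sin θ_c = V₁/V₂ = 679/3887 = 0.1747.
θ_c = arcsin 0.1747 = 10.06°.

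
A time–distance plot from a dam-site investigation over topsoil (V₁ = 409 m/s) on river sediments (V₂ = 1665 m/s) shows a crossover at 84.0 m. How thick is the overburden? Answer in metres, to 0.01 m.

h = (x_cross/2)·√((V₂−V₁)/(V₂+V₁)).
(V₂−V₁)/(V₂+V₁) = (1665−409)/(1665+409) = 0.6056; √ = 0.7782.
h = (84.0/2)·0.7782 = 32.68 m.

32.68 m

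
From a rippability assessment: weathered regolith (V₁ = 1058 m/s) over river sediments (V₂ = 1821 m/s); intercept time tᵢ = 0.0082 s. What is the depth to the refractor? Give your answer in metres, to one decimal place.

h = tᵢ·V₁·V₂ / (2·√(V₂²−V₁²)).
√(V₂²−V₁²) = √(1821² − 1058²) = 1482.1 m/s.
h = 0.0082 s × 1058 × 1821 / (2 × 1482.1) = 5.33 m.

5.3 m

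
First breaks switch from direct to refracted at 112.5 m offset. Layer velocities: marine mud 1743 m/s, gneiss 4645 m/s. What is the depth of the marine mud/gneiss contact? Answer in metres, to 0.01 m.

x_cross = 2h·√((V₂+V₁)/(V₂−V₁)) → h = x_cross / (2·√((V₂+V₁)/(V₂−V₁))).
√((V₂+V₁)/(V₂−V₁)) = √((4645+1743)/(4645−1743)) = 1.4837.
h = 112.5 / (2·1.4837) = 37.91 m.

37.91 m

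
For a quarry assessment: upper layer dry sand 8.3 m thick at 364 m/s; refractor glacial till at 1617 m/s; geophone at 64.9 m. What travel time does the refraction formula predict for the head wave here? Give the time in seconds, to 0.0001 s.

t = x/V₂ + 2h·√(V₂²−V₁²)/(V₁V₂).
√(V₂²−V₁²) = √(1617²−364²) = 1575.5 m/s; delay term = 2·8.3·1575.5/(364·1617) = 0.04443 s.
t = 64.9/1617 + 0.04443 = 0.08457 s.

0.0846 s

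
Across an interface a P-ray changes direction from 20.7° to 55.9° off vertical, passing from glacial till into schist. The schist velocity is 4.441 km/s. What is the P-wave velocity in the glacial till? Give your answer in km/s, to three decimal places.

Snell's law: sin 20.7°/V₁ = sin 55.9°/V₂.
V₁ = V₂·sin 20.7°/sin 55.9° = 4.441 × 0.4269 = 1.896 km/s.

1.896 km/s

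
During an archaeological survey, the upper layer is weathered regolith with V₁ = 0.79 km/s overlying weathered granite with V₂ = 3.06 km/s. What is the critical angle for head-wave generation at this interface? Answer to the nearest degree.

15°

Critical incidence: sin θ_c = V₁/V₂ = 0.79/3.06 = 0.2582.
θ_c = arcsin 0.2582 = 14.96°.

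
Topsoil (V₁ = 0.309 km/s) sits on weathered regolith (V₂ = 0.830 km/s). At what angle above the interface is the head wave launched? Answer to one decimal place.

68.1°

At critical incidence the refracted ray runs along the interface (θ₂ = 90°), so sin θ_c = V₁/V₂.
θ_c = arcsin(0.309/0.830) = arcsin 0.3723 = 21.86°.
Measured from the interface: 90° − 21.86° = 68.14°.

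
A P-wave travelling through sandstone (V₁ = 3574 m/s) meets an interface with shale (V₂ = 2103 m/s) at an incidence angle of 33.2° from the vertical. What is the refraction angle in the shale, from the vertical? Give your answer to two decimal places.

18.80°

Snell's law: sin θ₂ = (V₂/V₁)·sin θ₁ = (2103/3574)·sin 33.2° = 0.3222.
θ₂ = arcsin 0.3222 = 18.80° from the normal.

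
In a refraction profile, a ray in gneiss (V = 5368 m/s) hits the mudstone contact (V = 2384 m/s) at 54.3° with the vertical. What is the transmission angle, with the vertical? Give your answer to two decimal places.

21.14°

Snell's law: sin θ₂ = (V₂/V₁)·sin θ₁ = (2384/5368)·sin 54.3° = 0.3607.
θ₂ = arcsin 0.3607 = 21.14° from the normal.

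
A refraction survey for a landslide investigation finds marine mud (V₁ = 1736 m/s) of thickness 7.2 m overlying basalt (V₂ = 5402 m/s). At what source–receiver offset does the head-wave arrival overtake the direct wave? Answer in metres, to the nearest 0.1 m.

x_cross = 2h·√((V₂+V₁)/(V₂−V₁)).
(V₂+V₁)/(V₂−V₁) = (5402+1736)/(5402−1736) = 1.9471; √ = 1.3954.
x_cross = 2·7.2·1.3954 = 20.09 m.

20.1 m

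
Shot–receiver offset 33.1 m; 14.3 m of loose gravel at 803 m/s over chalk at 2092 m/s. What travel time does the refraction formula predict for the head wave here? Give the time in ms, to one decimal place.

θ_c = arcsin(V₁/V₂) = arcsin(803/2092) = 22.57°, cos θ_c = 0.9234.
Intercept time tᵢ = 2h cos θ_c / V₁ = 2·14.3·0.9234/803 = 0.03289 s.
t = x/V₂ + tᵢ = 33.1/2092 + 0.03289 = 0.04871 s.

48.7 ms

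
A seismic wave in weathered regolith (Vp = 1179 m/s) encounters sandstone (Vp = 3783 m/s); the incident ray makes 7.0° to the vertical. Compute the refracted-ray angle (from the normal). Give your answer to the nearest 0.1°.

Snell's law: sin θ₂ = (V₂/V₁)·sin θ₁ = (3783/1179)·sin 7.0° = 0.3910.
θ₂ = sin⁻¹(0.3910) = 23.02° (from vertical).

23.0°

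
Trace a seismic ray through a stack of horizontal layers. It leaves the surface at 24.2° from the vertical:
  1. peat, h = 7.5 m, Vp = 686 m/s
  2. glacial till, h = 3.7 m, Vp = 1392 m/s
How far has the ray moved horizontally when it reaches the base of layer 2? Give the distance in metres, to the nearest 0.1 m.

Apply Snell's law at each interface; in layer i the horizontal offset is hᵢ·tan θᵢ.
Layer 1: θ = 24.20°; offset = 7.5·tan 24.20° = 3.371 m.
Layer 2: sin θ = 1392·sin 24.2°/686 = 0.8318, θ = 56.28°; offset = 3.7·tan 56.28° = 5.545 m.
Σ offsets = 8.915 m.

8.9 m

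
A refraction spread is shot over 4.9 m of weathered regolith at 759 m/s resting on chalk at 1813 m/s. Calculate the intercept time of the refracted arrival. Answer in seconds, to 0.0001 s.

0.0117 s

θ_c = arcsin(V₁/V₂) = arcsin(759/1813) = 24.75°; cos θ_c = 0.9082.
tᵢ = 2h·cos θ_c / V₁ = 2·4.9·0.9082 / 759 = 0.01173 s.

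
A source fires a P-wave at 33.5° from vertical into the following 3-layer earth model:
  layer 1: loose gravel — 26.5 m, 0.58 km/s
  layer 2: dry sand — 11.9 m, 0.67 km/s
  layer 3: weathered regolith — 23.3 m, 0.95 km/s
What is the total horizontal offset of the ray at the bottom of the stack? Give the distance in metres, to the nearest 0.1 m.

76.7 m

Apply Snell's law at each interface; in layer i the horizontal offset is hᵢ·tan θᵢ.
Layer 1: θ = 33.50°; offset = 26.5·tan 33.50° = 17.540 m.
Layer 2: sin θ = 0.67·sin 33.5°/0.58 = 0.6376, θ = 39.61°; offset = 11.9·tan 39.61° = 9.849 m.
Layer 3: sin θ = 0.95·sin 33.5°/0.58 = 0.9040, θ = 64.69°; offset = 23.3·tan 64.69° = 49.277 m.
Summing the layer offsets gives 76.666 m.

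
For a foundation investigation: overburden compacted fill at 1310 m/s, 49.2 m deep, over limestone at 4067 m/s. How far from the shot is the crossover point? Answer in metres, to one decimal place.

137.4 m

θ_c = arcsin(1310/4067) = 18.79°, so cos θ_c = 0.9467 and tᵢ = 2h cos θ_c/V₁ = 0.0711 s.
At crossover x/V₁ = x/V₂ + tᵢ ⇒ x = tᵢ/(1/V₁ − 1/V₂) = 0.07111/(7.6336e-04 − 2.4588e-04) = 137.42 m.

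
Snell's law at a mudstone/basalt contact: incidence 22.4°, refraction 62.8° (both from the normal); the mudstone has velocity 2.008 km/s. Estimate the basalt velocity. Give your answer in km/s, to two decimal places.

Snell's law: sin 22.4°/V₁ = sin 62.8°/V₂.
V₂ = V₁·sin 62.8°/sin 22.4° = 2.008 × 2.3340 = 4.69 km/s.

4.69 km/s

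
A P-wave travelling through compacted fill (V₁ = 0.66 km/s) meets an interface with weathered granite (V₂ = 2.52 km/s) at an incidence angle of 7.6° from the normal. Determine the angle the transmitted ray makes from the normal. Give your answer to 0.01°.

sin θ₁/V₁ = sin θ₂/V₂ ⇒ sin θ₂ = 2.52·sin 7.6°/0.66 = 2.52·0.1323/0.66 = 0.5050.
θ₂ = arcsin 0.5050 = 30.33° from the normal.

30.33°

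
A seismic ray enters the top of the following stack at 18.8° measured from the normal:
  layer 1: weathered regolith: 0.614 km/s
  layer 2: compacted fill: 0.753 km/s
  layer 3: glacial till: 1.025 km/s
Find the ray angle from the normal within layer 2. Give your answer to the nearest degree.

23°

Snell's law across each interface conserves sin θ / V, so sin θ_2 = V_2·sin θ₁/V₁.
sin θ_2 = 0.753 × sin 18.8° / 0.614 = 0.3952.
θ_2 = arcsin 0.3952 = 23.28°.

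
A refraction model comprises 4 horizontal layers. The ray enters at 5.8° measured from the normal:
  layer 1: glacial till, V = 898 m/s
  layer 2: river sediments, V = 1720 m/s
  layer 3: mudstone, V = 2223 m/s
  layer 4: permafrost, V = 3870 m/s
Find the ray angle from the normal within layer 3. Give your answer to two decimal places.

14.49°

Ray parameter p = sin 5.8° / 898 = 1.1253e-04 s/m.
sin θ_3 = p·V_3 = 1.1253e-04 × 2223 = 0.2502.
θ_3 = arcsin 0.2502 = 14.49°.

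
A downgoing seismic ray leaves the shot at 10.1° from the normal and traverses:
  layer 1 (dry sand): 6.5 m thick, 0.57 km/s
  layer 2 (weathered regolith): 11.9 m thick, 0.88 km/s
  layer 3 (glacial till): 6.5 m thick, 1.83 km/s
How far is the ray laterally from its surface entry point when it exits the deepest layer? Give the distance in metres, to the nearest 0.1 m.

p = sin θ₁/V₁ = sin 10.1°/0.57 = 3.0766e-01 s/km is conserved through the stack.
Layer 1: θ = 10.10°; offset = 6.5·tan 10.10° = 1.158 m.
Layer 2: sin θ = p·0.88 = 0.2707 → θ = 15.71°; offset = 11.9·tan 15.71° = 3.347 m.
Layer 3: sin θ = p·1.83 = 0.5630 → θ = 34.26°; offset = 6.5·tan 34.26° = 4.428 m.
Summing the layer offsets gives 8.933 m.

8.9 m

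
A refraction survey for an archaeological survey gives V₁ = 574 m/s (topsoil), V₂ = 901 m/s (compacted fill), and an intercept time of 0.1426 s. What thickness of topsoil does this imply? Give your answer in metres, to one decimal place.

θ_c = arcsin(574/901) = 39.57°; cos θ_c = 0.7708.
tᵢ = 2h cos θ_c/V₁ ⇒ h = tᵢ·V₁/(2 cos θ_c) = 0.1426·574/(2·0.7708) = 53.10 m.

53.1 m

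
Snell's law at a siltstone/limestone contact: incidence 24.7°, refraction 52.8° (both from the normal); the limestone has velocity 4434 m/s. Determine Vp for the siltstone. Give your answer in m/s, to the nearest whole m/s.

2326 m/s

sin 24.7° = 0.4179; sin 52.8° = 0.7965.
V₁ = V₂·(sin θ₁/sin θ₂) = 4434·(0.4179/0.7965) = 2326.12 m/s.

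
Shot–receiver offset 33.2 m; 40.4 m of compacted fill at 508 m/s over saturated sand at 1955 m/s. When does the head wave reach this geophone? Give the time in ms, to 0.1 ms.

t = x/V₂ + 2h·√(V₂²−V₁²)/(V₁V₂).
√(V₂²−V₁²) = √(1955²−508²) = 1887.8 m/s; delay term = 2·40.4·1887.8/(508·1955) = 0.15359 s.
t = 33.2/1955 + 0.15359 = 0.17057 s.

170.6 ms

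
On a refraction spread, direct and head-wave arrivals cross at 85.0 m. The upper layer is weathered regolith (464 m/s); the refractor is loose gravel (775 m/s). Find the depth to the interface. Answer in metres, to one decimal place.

x_cross = 2h·√((V₂+V₁)/(V₂−V₁)) → h = x_cross / (2·√((V₂+V₁)/(V₂−V₁))).
√((V₂+V₁)/(V₂−V₁)) = √((775+464)/(775−464)) = 1.9960.
h = 85.0 / (2·1.9960) = 21.29 m.

21.3 m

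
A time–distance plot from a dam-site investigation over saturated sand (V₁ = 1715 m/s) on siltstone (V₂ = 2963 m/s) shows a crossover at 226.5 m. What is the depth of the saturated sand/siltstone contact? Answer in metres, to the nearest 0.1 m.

x_cross = 2h·√((V₂+V₁)/(V₂−V₁)) → h = x_cross / (2·√((V₂+V₁)/(V₂−V₁))).
√((V₂+V₁)/(V₂−V₁)) = √((2963+1715)/(2963−1715)) = 1.9361.
h = 226.5 / (2·1.9361) = 58.49 m.

58.5 m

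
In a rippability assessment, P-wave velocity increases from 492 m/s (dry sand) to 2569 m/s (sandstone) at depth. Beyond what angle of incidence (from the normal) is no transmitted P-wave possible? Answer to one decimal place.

Critical incidence: sin θ_c = V₁/V₂ = 492/2569 = 0.1915.
θ_c = arcsin 0.1915 = 11.04°.

11.0°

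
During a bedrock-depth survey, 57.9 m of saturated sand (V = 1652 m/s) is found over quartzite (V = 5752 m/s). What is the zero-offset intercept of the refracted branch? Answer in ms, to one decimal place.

67.1 ms

θ_c = arcsin(V₁/V₂) = arcsin(1652/5752) = 16.69°; cos θ_c = 0.9579.
tᵢ = 2h·cos θ_c / V₁ = 2·57.9·0.9579 / 1652 = 0.06714 s.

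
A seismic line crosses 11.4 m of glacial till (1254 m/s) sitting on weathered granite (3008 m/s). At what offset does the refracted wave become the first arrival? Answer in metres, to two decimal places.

x_cross = 2h·√((V₂+V₁)/(V₂−V₁)).
(V₂+V₁)/(V₂−V₁) = (3008+1254)/(3008−1254) = 2.4299; √ = 1.5588.
x_cross = 2·11.4·1.5588 = 35.54 m.

35.54 m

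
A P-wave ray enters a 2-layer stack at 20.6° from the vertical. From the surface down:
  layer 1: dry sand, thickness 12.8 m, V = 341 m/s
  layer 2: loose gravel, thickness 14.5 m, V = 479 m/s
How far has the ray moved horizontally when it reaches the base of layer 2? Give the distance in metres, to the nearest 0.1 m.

13.1 m

Ray parameter p = sin 20.6° / 341 m/s = 1.0318e-03 s/m.
Layer 1: θ = 20.60°; offset = 12.8·tan 20.60° = 4.811 m.
Layer 2: sin θ = p·479 = 0.4942 → θ = 29.62°; offset = 14.5·tan 29.62° = 8.243 m.
Summing the layer offsets gives 13.055 m.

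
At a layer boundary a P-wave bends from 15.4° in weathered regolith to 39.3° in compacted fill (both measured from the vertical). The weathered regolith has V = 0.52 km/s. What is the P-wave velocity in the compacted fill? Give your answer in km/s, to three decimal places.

1.240 km/s

sin 15.4° = 0.2656; sin 39.3° = 0.6334.
V₂ = V₁·(sin θ₂/sin θ₁) = 0.52·(0.6334/0.2656) = 1.240 km/s.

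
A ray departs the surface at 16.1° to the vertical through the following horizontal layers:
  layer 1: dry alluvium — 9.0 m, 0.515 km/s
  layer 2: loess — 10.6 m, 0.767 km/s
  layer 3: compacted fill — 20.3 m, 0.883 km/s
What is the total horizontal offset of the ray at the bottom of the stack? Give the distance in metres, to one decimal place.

Ray parameter p = sin 16.1° / 0.515 km/s = 5.3848e-01 s/km.
Layer 1: θ = 16.10°; offset = 9.0·tan 16.10° = 2.598 m.
Layer 2: sin θ = p·0.767 = 0.4130 → θ = 24.39°; offset = 10.6·tan 24.39° = 4.807 m.
Layer 3: sin θ = p·0.883 = 0.4755 → θ = 28.39°; offset = 20.3·tan 28.39° = 10.972 m.
Summing the layer offsets gives 18.376 m.

18.4 m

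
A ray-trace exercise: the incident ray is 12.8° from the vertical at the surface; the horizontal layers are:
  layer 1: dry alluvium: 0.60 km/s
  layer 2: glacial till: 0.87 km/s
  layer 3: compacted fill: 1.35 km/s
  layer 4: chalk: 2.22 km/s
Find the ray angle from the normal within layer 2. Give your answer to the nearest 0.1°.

18.7°

Ray parameter p = sin 12.8° / 0.60 = 3.6925e-01 s/km.
sin θ_2 = p·V_2 = 3.6925e-01 × 0.87 = 0.3212.
θ_2 = arcsin 0.3212 = 18.74°.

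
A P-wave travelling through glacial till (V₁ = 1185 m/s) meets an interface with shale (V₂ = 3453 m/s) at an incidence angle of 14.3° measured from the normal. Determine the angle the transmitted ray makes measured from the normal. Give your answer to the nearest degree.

46°

Snell's law: sin θ₂ = (V₂/V₁)·sin θ₁ = (3453/1185)·sin 14.3° = 0.7197.
θ₂ = arcsin 0.7197 = 46.03° from the normal.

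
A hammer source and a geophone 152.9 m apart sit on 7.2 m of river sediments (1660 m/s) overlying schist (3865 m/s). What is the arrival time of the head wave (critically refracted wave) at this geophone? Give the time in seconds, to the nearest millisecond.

θ_c = arcsin(V₁/V₂) = arcsin(1660/3865) = 25.44°, cos θ_c = 0.9031.
Intercept time tᵢ = 2h cos θ_c / V₁ = 2·7.2·0.9031/1660 = 0.00783 s.
t = x/V₂ + tᵢ = 152.9/3865 + 0.00783 = 0.04739 s.

0.047 s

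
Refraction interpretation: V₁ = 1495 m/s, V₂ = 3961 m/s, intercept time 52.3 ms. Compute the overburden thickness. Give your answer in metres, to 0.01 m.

θ_c = arcsin(1495/3961) = 22.17°; cos θ_c = 0.9260.
tᵢ = 2h cos θ_c/V₁ ⇒ h = tᵢ·V₁/(2 cos θ_c) = 0.0523·1495/(2·0.9260) = 42.22 m.

42.22 m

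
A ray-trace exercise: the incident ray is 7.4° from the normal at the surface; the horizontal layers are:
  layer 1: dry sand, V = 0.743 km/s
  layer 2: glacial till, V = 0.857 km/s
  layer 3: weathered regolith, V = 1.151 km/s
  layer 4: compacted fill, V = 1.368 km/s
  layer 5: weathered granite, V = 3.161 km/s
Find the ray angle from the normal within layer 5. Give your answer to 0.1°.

33.2°

Ray parameter p = sin 7.4° / 0.743 = 1.7335e-01 s/km.
sin θ_5 = p·V_5 = 1.7335e-01 × 3.161 = 0.5479.
θ_5 = arcsin 0.5479 = 33.23°.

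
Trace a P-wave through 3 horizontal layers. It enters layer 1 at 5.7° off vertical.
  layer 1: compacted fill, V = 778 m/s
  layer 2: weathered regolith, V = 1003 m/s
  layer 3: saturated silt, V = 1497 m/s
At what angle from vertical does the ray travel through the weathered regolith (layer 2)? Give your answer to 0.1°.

Ray parameter p = sin 5.7° / 778 = 1.2766e-04 s/m.
sin θ_2 = p·V_2 = 1.2766e-04 × 1003 = 0.1280.
θ_2 = 7.36° from the vertical.

7.4°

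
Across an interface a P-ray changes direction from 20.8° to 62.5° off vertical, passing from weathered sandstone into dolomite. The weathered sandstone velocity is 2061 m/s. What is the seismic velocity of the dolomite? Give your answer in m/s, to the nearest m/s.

5148 m/s

sin 20.8° = 0.3551; sin 62.5° = 0.8870.
V₂ = V₁·(sin θ₂/sin θ₁) = 2061·(0.8870/0.3551) = 5148.11 m/s.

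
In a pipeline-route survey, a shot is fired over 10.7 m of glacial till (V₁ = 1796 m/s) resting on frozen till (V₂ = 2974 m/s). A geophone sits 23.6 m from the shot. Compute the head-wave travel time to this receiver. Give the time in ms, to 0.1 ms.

17.4 ms

t = x/V₂ + 2h·√(V₂²−V₁²)/(V₁V₂).
√(V₂²−V₁²) = √(2974²−1796²) = 2370.5 m/s; delay term = 2·10.7·2370.5/(1796·2974) = 0.00950 s.
t = 23.6/2974 + 0.00950 = 0.01743 s.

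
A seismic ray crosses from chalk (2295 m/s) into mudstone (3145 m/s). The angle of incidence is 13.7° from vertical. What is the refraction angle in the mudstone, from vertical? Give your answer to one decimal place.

18.9°

Snell's law: sin θ₂ = (V₂/V₁)·sin θ₁ = (3145/2295)·sin 13.7° = 0.3246.
θ₂ = arcsin 0.3246 = 18.94° from the normal.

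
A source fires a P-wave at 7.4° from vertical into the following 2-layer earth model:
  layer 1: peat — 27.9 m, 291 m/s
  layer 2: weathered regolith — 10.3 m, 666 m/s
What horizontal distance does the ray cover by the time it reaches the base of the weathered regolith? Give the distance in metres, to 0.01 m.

6.80 m

Ray parameter p = sin 7.4° / 291 m/s = 4.4260e-04 s/m.
Layer 1: θ = 7.40°; offset = 27.9·tan 7.40° = 3.6236 m.
Layer 2: sin θ = p·666 = 0.2948 → θ = 17.14°; offset = 10.3·tan 17.14° = 3.1773 m.
Total horizontal offset = 6.8009 m.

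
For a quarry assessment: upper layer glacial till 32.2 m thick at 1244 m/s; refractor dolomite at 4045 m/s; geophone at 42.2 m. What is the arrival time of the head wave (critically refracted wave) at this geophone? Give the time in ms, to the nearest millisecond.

60 ms

t = x/V₂ + 2h·√(V₂²−V₁²)/(V₁V₂).
√(V₂²−V₁²) = √(4045²−1244²) = 3849.0 m/s; delay term = 2·32.2·3849.0/(1244·4045) = 0.04926 s.
t = 42.2/4045 + 0.04926 = 0.05969 s.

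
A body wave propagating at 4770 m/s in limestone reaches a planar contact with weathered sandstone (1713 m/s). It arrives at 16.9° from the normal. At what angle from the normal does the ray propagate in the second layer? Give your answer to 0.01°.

sin θ₁/V₁ = sin θ₂/V₂ ⇒ sin θ₂ = 1713·sin 16.9°/4770 = 1713·0.2907/4770 = 0.1044.
θ₂ = sin⁻¹(0.1044) = 5.99° (from vertical).

5.99°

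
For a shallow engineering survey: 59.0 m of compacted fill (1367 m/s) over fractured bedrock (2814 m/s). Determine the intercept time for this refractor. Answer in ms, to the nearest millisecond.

tᵢ = 2h·√(V₂²−V₁²)/(V₁V₂).
√(V₂²−V₁²) = √(2814²−1367²) = 2459.7 m/s.
tᵢ = 2·59.0·2459.7/(1367·2814) = 0.07545 s.

75 ms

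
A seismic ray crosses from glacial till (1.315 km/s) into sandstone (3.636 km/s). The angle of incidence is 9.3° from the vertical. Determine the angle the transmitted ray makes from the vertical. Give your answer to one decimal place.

26.5°

Snell's law: sin θ₂ = (V₂/V₁)·sin θ₁ = (3.636/1.315)·sin 9.3° = 0.4468.
θ₂ = arcsin 0.4468 = 26.54° from the normal.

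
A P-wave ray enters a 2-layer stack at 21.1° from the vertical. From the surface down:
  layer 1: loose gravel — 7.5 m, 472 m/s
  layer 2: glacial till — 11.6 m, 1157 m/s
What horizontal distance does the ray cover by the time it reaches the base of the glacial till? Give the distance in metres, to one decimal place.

24.7 m

Apply Snell's law at each interface; in layer i the horizontal offset is hᵢ·tan θᵢ.
Layer 1: θ = 21.10°; offset = 7.5·tan 21.10° = 2.894 m.
Layer 2: sin θ = 1157·sin 21.1°/472 = 0.8824, θ = 61.94°; offset = 11.6·tan 61.94° = 21.761 m.
Summing the layer offsets gives 24.655 m.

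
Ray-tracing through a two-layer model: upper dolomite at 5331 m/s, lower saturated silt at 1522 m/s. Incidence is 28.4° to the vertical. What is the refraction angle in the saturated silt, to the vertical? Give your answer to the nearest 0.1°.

sin θ₁/V₁ = sin θ₂/V₂ ⇒ sin θ₂ = 1522·sin 28.4°/5331 = 1522·0.4756/5331 = 0.1358.
θ₂ = sin⁻¹(0.1358) = 7.80° (from vertical).

7.8°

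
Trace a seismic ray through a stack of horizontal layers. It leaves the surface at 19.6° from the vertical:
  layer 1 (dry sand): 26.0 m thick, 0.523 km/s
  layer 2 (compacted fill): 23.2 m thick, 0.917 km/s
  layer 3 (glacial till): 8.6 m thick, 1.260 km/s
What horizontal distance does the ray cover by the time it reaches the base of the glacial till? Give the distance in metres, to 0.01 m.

37.93 m

Apply Snell's law at each interface; in layer i the horizontal offset is hᵢ·tan θᵢ.
Layer 1: θ = 19.60°; offset = 26.0·tan 19.60° = 9.2582 m.
Layer 2: sin θ = 0.917·sin 19.6°/0.523 = 0.5882, θ = 36.03°; offset = 23.2·tan 36.03° = 16.8723 m.
Layer 3: sin θ = 1.260·sin 19.6°/0.523 = 0.8082, θ = 53.92°; offset = 8.6·tan 53.92° = 11.8008 m.
Total horizontal offset = 37.9313 m.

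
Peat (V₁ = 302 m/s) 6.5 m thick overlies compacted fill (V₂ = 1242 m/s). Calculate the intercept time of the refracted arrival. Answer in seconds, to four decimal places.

0.0418 s

θ_c = arcsin(V₁/V₂) = arcsin(302/1242) = 14.07°; cos θ_c = 0.9700.
tᵢ = 2h·cos θ_c / V₁ = 2·6.5·0.9700 / 302 = 0.04175 s.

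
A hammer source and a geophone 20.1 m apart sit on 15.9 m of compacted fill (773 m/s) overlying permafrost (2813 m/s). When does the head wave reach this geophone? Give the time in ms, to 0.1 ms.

t = x/V₂ + 2h·√(V₂²−V₁²)/(V₁V₂).
√(V₂²−V₁²) = √(2813²−773²) = 2704.7 m/s; delay term = 2·15.9·2704.7/(773·2813) = 0.03955 s.
t = 20.1/2813 + 0.03955 = 0.04670 s.

46.7 ms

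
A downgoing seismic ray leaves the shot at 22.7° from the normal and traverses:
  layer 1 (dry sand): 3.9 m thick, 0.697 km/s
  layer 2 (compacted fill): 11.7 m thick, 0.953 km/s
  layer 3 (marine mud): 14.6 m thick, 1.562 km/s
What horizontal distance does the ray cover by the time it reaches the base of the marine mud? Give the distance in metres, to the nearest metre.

p = sin θ₁/V₁ = sin 22.7°/0.697 = 5.5367e-01 s/km is conserved through the stack.
Layer 1: θ = 22.70°; offset = 3.9·tan 22.70° = 1.631 m.
Layer 2: sin θ = p·0.953 = 0.5276 → θ = 31.85°; offset = 11.7·tan 31.85° = 7.267 m.
Layer 3: sin θ = p·1.562 = 0.8648 → θ = 59.86°; offset = 14.6·tan 59.86° = 25.149 m.
Σ offsets = 34.048 m.

34 m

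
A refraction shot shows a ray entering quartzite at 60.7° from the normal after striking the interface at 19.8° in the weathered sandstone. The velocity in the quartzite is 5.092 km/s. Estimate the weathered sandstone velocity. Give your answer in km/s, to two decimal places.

sin 19.8° = 0.3387; sin 60.7° = 0.8721.
V₁ = V₂·(sin θ₁/sin θ₂) = 5.092·(0.3387/0.8721) = 1.98 km/s.

1.98 km/s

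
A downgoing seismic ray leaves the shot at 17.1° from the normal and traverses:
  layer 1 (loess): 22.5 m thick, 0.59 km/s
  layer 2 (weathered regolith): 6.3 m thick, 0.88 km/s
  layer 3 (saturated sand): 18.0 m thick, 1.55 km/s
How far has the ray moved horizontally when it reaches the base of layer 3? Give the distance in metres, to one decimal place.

31.9 m

Apply Snell's law at each interface; in layer i the horizontal offset is hᵢ·tan θᵢ.
Layer 1: θ = 17.10°; offset = 22.5·tan 17.10° = 6.922 m.
Layer 2: sin θ = 0.88·sin 17.1°/0.59 = 0.4386, θ = 26.01°; offset = 6.3·tan 26.01° = 3.074 m.
Layer 3: sin θ = 1.55·sin 17.1°/0.59 = 0.7725, θ = 50.58°; offset = 18.0·tan 50.58° = 21.896 m.
Total horizontal offset = 31.892 m.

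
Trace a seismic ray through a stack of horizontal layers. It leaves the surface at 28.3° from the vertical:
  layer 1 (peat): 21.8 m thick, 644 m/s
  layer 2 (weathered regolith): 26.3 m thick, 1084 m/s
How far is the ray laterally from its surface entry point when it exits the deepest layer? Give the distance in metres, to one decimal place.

Apply Snell's law at each interface; in layer i the horizontal offset is hᵢ·tan θᵢ.
Layer 1: θ = 28.30°; offset = 21.8·tan 28.30° = 11.738 m.
Layer 2: sin θ = 1084·sin 28.3°/644 = 0.7980, θ = 52.94°; offset = 26.3·tan 52.94° = 34.825 m.
Total horizontal offset = 46.563 m.

46.6 m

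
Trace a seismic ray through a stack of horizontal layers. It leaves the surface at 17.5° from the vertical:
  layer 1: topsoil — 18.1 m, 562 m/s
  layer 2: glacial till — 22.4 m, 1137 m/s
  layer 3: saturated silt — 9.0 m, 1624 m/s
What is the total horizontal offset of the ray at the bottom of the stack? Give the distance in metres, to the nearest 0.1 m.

Apply Snell's law at each interface; in layer i the horizontal offset is hᵢ·tan θᵢ.
Layer 1: θ = 17.50°; offset = 18.1·tan 17.50° = 5.707 m.
Layer 2: sin θ = 1137·sin 17.5°/562 = 0.6084, θ = 37.47°; offset = 22.4·tan 37.47° = 17.170 m.
Layer 3: sin θ = 1624·sin 17.5°/562 = 0.8689, θ = 60.34°; offset = 9.0·tan 60.34° = 15.802 m.
Summing the layer offsets gives 38.679 m.

38.7 m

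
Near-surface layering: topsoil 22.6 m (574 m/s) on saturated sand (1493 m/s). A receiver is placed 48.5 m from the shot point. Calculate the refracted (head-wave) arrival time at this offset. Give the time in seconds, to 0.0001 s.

θ_c = arcsin(V₁/V₂) = arcsin(574/1493) = 22.61°, cos θ_c = 0.9231.
Intercept time tᵢ = 2h cos θ_c / V₁ = 2·22.6·0.9231/574 = 0.07269 s.
t = x/V₂ + tᵢ = 48.5/1493 + 0.07269 = 0.10518 s.

0.1052 s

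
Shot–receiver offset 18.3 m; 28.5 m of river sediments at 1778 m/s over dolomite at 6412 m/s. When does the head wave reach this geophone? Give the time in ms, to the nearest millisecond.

θ_c = arcsin(V₁/V₂) = arcsin(1778/6412) = 16.10°, cos θ_c = 0.9608.
Intercept time tᵢ = 2h cos θ_c / V₁ = 2·28.5·0.9608/1778 = 0.03080 s.
t = x/V₂ + tᵢ = 18.3/6412 + 0.03080 = 0.03366 s.

34 ms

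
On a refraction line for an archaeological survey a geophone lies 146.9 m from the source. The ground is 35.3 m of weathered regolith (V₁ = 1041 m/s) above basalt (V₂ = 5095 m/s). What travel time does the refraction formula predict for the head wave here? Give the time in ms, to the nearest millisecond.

t = x/V₂ + 2h·√(V₂²−V₁²)/(V₁V₂).
√(V₂²−V₁²) = √(5095²−1041²) = 4987.5 m/s; delay term = 2·35.3·4987.5/(1041·5095) = 0.06639 s.
t = 146.9/5095 + 0.06639 = 0.09522 s.

95 ms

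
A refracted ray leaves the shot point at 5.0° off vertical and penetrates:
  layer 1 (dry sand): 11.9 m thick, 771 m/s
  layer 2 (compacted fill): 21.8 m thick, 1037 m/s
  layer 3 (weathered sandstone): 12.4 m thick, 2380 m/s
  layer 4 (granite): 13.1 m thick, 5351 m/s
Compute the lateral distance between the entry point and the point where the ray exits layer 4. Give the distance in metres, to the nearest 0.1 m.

Apply Snell's law at each interface; in layer i the horizontal offset is hᵢ·tan θᵢ.
Layer 1: θ = 5.00°; offset = 11.9·tan 5.00° = 1.041 m.
Layer 2: sin θ = 1037·sin 5.0°/771 = 0.1172, θ = 6.73°; offset = 21.8·tan 6.73° = 2.573 m.
Layer 3: sin θ = 2380·sin 5.0°/771 = 0.2690, θ = 15.61°; offset = 12.4·tan 15.61° = 3.464 m.
Layer 4: sin θ = 5351·sin 5.0°/771 = 0.6049, θ = 37.22°; offset = 13.1·tan 37.22° = 9.951 m.
Total horizontal offset = 17.029 m.

17.0 m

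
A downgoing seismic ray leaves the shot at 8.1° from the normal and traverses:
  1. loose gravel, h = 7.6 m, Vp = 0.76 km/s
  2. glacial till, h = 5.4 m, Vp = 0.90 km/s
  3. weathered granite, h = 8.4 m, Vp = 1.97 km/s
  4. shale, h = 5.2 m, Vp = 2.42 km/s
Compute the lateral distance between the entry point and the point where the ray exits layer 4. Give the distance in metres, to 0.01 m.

p = sin θ₁/V₁ = sin 8.1°/0.76 = 1.8540e-01 s/km is conserved through the stack.
Layer 1: θ = 8.10°; offset = 7.6·tan 8.10° = 1.0816 m.
Layer 2: sin θ = p·0.90 = 0.1669 → θ = 9.61°; offset = 5.4·tan 9.61° = 0.9138 m.
Layer 3: sin θ = p·1.97 = 0.3652 → θ = 21.42°; offset = 8.4·tan 21.42° = 3.2956 m.
Layer 4: sin θ = p·2.42 = 0.4487 → θ = 26.66°; offset = 5.2·tan 26.66° = 2.6105 m.
Total horizontal offset = 7.9016 m.

7.90 m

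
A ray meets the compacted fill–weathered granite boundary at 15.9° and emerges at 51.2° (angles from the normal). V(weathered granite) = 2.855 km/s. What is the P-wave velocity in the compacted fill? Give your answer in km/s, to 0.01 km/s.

1.00 km/s

Snell's law: sin 15.9°/V₁ = sin 51.2°/V₂.
V₁ = V₂·sin 15.9°/sin 51.2° = 2.855 × 0.3515 = 1.00 km/s.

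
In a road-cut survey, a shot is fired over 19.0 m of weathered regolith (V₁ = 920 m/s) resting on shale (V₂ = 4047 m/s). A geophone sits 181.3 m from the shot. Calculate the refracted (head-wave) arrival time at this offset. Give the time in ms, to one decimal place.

85.0 ms

θ_c = arcsin(V₁/V₂) = arcsin(920/4047) = 13.14°, cos θ_c = 0.9738.
Intercept time tᵢ = 2h cos θ_c / V₁ = 2·19.0·0.9738/920 = 0.04022 s.
t = x/V₂ + tᵢ = 181.3/4047 + 0.04022 = 0.08502 s.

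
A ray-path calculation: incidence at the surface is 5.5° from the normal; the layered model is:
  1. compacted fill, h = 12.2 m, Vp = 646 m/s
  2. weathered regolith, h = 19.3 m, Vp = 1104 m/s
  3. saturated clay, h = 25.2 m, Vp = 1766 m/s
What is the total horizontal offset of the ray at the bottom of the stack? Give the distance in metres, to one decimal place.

Apply Snell's law at each interface; in layer i the horizontal offset is hᵢ·tan θᵢ.
Layer 1: θ = 5.50°; offset = 12.2·tan 5.50° = 1.175 m.
Layer 2: sin θ = 1104·sin 5.5°/646 = 0.1638, θ = 9.43°; offset = 19.3·tan 9.43° = 3.205 m.
Layer 3: sin θ = 1766·sin 5.5°/646 = 0.2620, θ = 15.19°; offset = 25.2·tan 15.19° = 6.842 m.
Summing the layer offsets gives 11.221 m.

11.2 m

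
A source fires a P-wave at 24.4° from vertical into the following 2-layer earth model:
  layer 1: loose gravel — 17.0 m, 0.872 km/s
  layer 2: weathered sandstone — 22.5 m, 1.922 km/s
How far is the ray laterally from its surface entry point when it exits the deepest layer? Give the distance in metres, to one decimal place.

p = sin θ₁/V₁ = sin 24.4°/0.872 = 4.7374e-01 s/km is conserved through the stack.
Layer 1: θ = 24.40°; offset = 17.0·tan 24.40° = 7.712 m.
Layer 2: sin θ = p·1.922 = 0.9105 → θ = 65.58°; offset = 22.5·tan 65.58° = 49.554 m.
Summing the layer offsets gives 57.265 m.

57.3 m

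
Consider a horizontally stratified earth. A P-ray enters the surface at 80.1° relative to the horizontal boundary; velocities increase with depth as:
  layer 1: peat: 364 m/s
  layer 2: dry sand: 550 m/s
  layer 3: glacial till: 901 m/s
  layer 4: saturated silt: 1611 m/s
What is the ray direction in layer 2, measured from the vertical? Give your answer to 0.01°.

15.06°

From the normal: θ₁ = 90° − 80.1° = 9.9°.
Ray parameter p = sin 9.9° / 364 = 4.7233e-04 s/m.
sin θ_2 = p·V_2 = 4.7233e-04 × 550 = 0.2598.
θ_2 = 15.06° from the vertical.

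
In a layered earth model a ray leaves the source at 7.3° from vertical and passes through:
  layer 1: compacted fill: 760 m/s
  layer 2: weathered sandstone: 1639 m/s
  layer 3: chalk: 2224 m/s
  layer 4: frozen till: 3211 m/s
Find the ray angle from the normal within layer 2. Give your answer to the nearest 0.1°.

15.9°

Snell's law across each interface conserves sin θ / V, so sin θ_2 = V_2·sin θ₁/V₁.
sin θ_2 = 1639 × sin 7.3° / 760 = 0.2740.
θ_2 = 15.90° from the vertical.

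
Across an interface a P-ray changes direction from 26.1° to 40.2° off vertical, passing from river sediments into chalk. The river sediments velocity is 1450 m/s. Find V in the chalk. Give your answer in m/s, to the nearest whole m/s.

sin 26.1° = 0.4399; sin 40.2° = 0.6455.
V₂ = V₁·(sin θ₂/sin θ₁) = 1450·(0.6455/0.4399) = 2127.37 m/s.

2127 m/s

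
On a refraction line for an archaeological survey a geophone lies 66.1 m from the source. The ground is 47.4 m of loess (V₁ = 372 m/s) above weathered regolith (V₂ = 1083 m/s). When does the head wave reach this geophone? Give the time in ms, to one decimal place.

300.4 ms

θ_c = arcsin(V₁/V₂) = arcsin(372/1083) = 20.09°, cos θ_c = 0.9392.
Intercept time tᵢ = 2h cos θ_c / V₁ = 2·47.4·0.9392/372 = 0.23933 s.
t = x/V₂ + tᵢ = 66.1/1083 + 0.23933 = 0.30037 s.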